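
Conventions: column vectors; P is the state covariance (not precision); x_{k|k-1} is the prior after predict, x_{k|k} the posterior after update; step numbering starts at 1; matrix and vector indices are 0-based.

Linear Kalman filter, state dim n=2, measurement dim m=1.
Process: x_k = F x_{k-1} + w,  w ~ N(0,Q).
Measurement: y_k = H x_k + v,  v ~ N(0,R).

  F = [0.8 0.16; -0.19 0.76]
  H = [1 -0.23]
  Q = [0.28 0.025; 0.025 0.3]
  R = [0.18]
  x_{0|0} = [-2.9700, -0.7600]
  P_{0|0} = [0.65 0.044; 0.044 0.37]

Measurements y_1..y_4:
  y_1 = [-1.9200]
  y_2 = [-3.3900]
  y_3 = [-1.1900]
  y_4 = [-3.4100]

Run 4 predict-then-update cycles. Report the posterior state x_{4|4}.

x_post = [-2.5137, 0.8287]

step 1: x^-=[-2.4976, -0.0133]  P^-=[0.7167 -0.0034; -0.0034 0.5245]  S=[0.9260]  K=[0.7748; -0.1339]  nu=[0.5745]  x^+=[-2.0524, -0.0902]  P^+=[0.1608 0.0927; 0.0927 0.5079]
step 2: x^-=[-1.6564, 0.3214]  P^-=[0.4196 0.1159; 0.1159 0.5724]  S=[0.5766]  K=[0.6815; -0.0274]  nu=[-1.6597]  x^+=[-2.7875, 0.3668]  P^+=[0.1518 0.1266; 0.1266 0.5719]
step 3: x^-=[-2.1713, 0.8084]  P^-=[0.4242 0.1446; 0.1446 0.5993]  S=[0.5694]  K=[0.6866; 0.0119]  nu=[1.1673]  x^+=[-1.3699, 0.8223]  P^+=[0.1558 0.1400; 0.1400 0.5992]
step 4: x^-=[-0.9643, 0.8852]  P^-=[0.4309 0.1550; 0.1550 0.6113]  S=[0.5719]  K=[0.6911; 0.0252]  nu=[-2.2421]  x^+=[-2.5137, 0.8287]  P^+=[0.1578 0.1451; 0.1451 0.6109]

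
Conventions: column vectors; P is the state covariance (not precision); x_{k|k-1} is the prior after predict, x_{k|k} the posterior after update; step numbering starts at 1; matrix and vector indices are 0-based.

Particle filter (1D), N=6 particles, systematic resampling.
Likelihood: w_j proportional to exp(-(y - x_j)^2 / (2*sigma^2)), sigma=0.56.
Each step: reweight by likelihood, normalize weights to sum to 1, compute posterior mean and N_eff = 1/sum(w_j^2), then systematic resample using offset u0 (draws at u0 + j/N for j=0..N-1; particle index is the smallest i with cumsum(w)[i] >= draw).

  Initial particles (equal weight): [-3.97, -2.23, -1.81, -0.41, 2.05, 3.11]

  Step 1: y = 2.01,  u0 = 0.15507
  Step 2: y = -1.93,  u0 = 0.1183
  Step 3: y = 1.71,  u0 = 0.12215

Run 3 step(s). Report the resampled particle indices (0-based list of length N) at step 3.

step 1: w=[0.0000, 0.0000, 0.0000, 0.0001, 0.8728, 0.1271]  mean=2.1845  Neff=1.2854  idx=[4, 4, 4, 4, 4, 5]
step 2: w=[0.2000, 0.2000, 0.2000, 0.2000, 0.2000, 0.0000]  mean=2.0500  Neff=5.0000  idx=[0, 1, 2, 3, 3, 4]
step 3: w=[0.1667, 0.1667, 0.1667, 0.1667, 0.1667, 0.1667]  mean=2.0500  Neff=6.0000  idx=[0, 1, 2, 3, 4, 5]

resampled_idx = [0, 1, 2, 3, 4, 5]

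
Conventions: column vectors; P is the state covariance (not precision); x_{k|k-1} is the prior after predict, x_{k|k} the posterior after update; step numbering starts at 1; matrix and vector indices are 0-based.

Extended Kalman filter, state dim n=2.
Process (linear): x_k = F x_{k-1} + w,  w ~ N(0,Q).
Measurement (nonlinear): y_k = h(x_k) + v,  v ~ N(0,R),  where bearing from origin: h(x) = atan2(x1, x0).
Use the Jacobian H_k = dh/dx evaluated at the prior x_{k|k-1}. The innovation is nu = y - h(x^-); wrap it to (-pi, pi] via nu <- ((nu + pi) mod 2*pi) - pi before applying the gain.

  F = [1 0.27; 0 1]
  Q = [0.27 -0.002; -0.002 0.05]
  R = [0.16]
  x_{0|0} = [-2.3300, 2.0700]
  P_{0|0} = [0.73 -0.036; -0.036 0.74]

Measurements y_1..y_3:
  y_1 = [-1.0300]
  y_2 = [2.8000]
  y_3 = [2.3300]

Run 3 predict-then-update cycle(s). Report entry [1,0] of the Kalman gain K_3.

step 1: x^-=[-1.7711, 2.0700]  P^-=[1.0345 0.1618; 0.1618 0.7900]  H_jac=[-0.2789 -0.2386]  S=[0.3070]  K=[-1.0656; -0.7611]  nu=[2.9747]  x^+=[-4.9409, -0.1939]  P^+=[0.6859 -0.0872; -0.0872 0.6122]
step 2: x^-=[-4.9933, -0.1939]  P^-=[0.9534 0.0761; 0.0761 0.6622]  H_jac=[0.0078 -0.2000]  S=[0.1863]  K=[-0.0419; -0.7076]  nu=[-0.3804]  x^+=[-4.9773, 0.0752]  P^+=[0.9531 0.0706; 0.0706 0.5689]
step 3: x^-=[-4.9570, 0.0752]  P^-=[1.3027 0.2222; 0.2222 0.6189]  H_jac=[-0.0031 -0.2017]  S=[0.1855]  K=[-0.2631; -0.6767]  nu=[-0.7964]  x^+=[-4.7475, 0.6142]  P^+=[1.2899 0.1892; 0.1892 0.5340]

K[1,0] = -0.6767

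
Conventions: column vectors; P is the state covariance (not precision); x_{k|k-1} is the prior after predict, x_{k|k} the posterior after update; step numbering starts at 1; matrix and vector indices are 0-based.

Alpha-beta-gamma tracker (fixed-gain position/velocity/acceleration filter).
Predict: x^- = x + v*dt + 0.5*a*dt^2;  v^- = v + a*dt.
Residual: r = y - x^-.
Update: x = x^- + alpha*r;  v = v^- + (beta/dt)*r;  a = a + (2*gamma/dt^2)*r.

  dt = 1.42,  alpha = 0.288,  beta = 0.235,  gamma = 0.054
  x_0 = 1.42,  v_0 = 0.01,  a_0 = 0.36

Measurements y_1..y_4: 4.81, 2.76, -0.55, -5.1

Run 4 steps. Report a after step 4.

step 1: x_pred=1.7972  r=3.0128  x^+=2.6649  v^+=1.0198  a^+=0.5214
step 2: x_pred=4.6386  r=-1.8786  x^+=4.0976  v^+=1.4493  a^+=0.4208
step 3: x_pred=6.5797  r=-7.1297  x^+=4.5264  v^+=0.8668  a^+=0.0389
step 4: x_pred=5.7964  r=-10.8964  x^+=2.6582  v^+=-0.8813  a^+=-0.5447

a_post = -0.5447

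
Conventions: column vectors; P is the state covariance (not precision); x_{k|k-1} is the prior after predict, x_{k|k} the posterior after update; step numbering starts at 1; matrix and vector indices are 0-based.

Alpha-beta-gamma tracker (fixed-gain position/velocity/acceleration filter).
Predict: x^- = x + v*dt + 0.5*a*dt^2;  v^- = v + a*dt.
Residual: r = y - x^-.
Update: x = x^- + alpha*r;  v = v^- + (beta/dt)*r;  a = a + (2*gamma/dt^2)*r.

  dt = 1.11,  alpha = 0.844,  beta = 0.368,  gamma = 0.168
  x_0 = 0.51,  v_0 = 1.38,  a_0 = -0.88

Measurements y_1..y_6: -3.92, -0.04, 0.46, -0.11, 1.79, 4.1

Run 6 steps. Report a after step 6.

a_post = 1.5525

step 1: x_pred=1.4997  r=-5.4197  x^+=-3.0745  v^+=-1.3936  a^+=-2.3580
step 2: x_pred=-6.0740  r=6.0340  x^+=-0.9813  v^+=-2.0105  a^+=-0.7125
step 3: x_pred=-3.6518  r=4.1118  x^+=-0.1814  v^+=-1.4381  a^+=0.4089
step 4: x_pred=-1.5258  r=1.4158  x^+=-0.3309  v^+=-0.5149  a^+=0.7950
step 5: x_pred=-0.4126  r=2.2026  x^+=1.4464  v^+=1.0978  a^+=1.3956
step 6: x_pred=3.5247  r=0.5753  x^+=4.0103  v^+=2.8377  a^+=1.5525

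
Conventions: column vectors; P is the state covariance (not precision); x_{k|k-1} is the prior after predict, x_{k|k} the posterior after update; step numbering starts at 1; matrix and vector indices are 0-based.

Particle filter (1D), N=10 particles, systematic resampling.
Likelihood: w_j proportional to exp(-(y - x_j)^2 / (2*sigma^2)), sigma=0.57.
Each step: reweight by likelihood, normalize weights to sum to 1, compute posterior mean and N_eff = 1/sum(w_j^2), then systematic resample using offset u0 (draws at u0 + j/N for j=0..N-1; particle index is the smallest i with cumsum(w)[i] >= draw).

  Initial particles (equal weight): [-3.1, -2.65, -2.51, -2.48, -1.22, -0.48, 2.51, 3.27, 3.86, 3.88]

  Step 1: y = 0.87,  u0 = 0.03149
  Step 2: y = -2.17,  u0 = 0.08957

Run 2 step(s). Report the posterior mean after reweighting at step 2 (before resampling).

post_mean = -0.4800

step 1: w=[0.0000, 0.0000, 0.0000, 0.0000, 0.0155, 0.7779, 0.2048, 0.0018, 0.0000, 0.0000]  mean=0.1279  Neff=1.5450  idx=[5, 5, 5, 5, 5, 5, 5, 5, 6, 6]
step 2: w=[0.1250, 0.1250, 0.1250, 0.1250, 0.1250, 0.1250, 0.1250, 0.1250, 0.0000, 0.0000]  mean=-0.4800  Neff=8.0000  idx=[0, 1, 2, 3, 3, 4, 5, 6, 7, 7]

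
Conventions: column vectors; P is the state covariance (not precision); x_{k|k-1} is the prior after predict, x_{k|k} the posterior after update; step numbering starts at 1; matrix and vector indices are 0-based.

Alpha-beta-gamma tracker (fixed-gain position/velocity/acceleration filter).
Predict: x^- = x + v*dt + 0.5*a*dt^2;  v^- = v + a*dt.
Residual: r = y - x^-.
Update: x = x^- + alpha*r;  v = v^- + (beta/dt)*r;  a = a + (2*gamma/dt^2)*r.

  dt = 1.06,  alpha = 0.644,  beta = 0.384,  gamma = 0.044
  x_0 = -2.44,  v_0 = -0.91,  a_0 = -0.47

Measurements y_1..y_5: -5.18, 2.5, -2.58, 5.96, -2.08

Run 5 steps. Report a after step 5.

step 1: x_pred=-3.6686  r=-1.5114  x^+=-4.6420  v^+=-1.9557  a^+=-0.5884
step 2: x_pred=-7.0456  r=9.5456  x^+=-0.8982  v^+=0.8786  a^+=0.1592
step 3: x_pred=0.1226  r=-2.7026  x^+=-1.6179  v^+=0.0684  a^+=-0.0524
step 4: x_pred=-1.5749  r=7.5349  x^+=3.2776  v^+=2.7424  a^+=0.5377
step 5: x_pred=6.4866  r=-8.5666  x^+=0.9697  v^+=0.2090  a^+=-0.1332

a_post = -0.1332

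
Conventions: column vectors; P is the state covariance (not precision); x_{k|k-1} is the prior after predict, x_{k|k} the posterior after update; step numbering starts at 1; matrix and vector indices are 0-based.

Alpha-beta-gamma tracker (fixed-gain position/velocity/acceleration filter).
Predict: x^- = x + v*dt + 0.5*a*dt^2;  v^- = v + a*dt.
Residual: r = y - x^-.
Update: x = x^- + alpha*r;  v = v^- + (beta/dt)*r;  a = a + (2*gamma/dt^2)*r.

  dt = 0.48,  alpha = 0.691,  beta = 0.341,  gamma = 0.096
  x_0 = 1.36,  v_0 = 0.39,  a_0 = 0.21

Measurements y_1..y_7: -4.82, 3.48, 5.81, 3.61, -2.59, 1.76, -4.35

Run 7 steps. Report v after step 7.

step 1: x_pred=1.5714  r=-6.3914  x^+=-2.8451  v^+=-4.0498  a^+=-5.1162
step 2: x_pred=-5.3783  r=8.8583  x^+=0.7428  v^+=-0.2124  a^+=2.2658
step 3: x_pred=0.9018  r=4.9082  x^+=4.2934  v^+=4.3620  a^+=6.3559
step 4: x_pred=7.1193  r=-3.5093  x^+=4.6944  v^+=4.9197  a^+=3.4315
step 5: x_pred=7.4512  r=-10.0412  x^+=0.5127  v^+=-0.5666  a^+=-4.9362
step 6: x_pred=-0.3279  r=2.0879  x^+=1.1148  v^+=-1.4527  a^+=-3.1963
step 7: x_pred=0.0494  r=-4.3994  x^+=-2.9906  v^+=-6.1123  a^+=-6.8624

v_post = -6.1123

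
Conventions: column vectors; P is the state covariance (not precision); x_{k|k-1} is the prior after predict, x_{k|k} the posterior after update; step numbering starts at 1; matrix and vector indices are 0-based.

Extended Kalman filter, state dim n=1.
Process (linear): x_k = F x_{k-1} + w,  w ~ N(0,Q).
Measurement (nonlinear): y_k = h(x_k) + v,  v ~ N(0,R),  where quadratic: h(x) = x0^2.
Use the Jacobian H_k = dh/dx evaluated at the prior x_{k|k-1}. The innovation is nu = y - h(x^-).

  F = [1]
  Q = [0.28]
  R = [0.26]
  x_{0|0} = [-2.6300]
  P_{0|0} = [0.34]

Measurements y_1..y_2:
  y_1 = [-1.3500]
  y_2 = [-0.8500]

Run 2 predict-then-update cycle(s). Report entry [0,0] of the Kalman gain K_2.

step 1: x^-=[-2.6300]  P^-=[0.6200]  H_jac=[-5.2600]  S=[17.4139]  K=[-0.1873]  nu=[-8.2669]  x^+=[-1.0818]  P^+=[0.0093]
step 2: x^-=[-1.0818]  P^-=[0.2893]  H_jac=[-2.1636]  S=[1.6141]  K=[-0.3877]  nu=[-2.0203]  x^+=[-0.2985]  P^+=[0.0466]

K[0,0] = -0.3877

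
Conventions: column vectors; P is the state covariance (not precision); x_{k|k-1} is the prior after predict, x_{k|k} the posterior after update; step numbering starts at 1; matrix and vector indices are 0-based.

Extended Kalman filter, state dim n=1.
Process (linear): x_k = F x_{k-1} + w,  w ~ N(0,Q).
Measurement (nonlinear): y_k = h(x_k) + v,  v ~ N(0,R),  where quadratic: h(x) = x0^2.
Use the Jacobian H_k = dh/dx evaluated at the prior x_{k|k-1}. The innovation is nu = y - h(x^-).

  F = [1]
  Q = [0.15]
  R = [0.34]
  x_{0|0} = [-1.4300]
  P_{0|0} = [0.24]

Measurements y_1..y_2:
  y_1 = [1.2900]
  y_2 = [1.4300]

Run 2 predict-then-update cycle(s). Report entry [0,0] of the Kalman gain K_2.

step 1: x^-=[-1.4300]  P^-=[0.3900]  H_jac=[-2.8600]  S=[3.5300]  K=[-0.3160]  nu=[-0.7549]  x^+=[-1.1915]  P^+=[0.0376]
step 2: x^-=[-1.1915]  P^-=[0.1876]  H_jac=[-2.3829]  S=[1.4051]  K=[-0.3181]  nu=[0.0104]  x^+=[-1.1948]  P^+=[0.0454]

K[0,0] = -0.3181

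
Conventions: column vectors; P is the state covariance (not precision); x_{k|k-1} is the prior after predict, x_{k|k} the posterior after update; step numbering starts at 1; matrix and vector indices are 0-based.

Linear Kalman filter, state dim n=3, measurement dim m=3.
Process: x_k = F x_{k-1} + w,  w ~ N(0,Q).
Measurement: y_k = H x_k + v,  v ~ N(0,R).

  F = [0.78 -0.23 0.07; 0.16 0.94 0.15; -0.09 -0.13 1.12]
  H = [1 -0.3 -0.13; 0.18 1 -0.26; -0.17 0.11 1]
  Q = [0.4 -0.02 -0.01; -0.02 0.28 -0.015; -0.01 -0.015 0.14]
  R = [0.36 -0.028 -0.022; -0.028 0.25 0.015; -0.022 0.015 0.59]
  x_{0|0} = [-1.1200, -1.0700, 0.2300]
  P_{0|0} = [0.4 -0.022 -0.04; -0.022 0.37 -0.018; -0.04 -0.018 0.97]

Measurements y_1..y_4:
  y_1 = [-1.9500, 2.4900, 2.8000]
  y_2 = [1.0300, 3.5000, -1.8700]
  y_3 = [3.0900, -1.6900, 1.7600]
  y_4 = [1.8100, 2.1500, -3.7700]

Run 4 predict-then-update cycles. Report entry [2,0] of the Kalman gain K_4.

step 1: x^-=[-0.6114, -1.1505, 0.4975]  P^-=[0.6718 -0.0609 0.0209; -0.0609 0.6254 0.0741; 0.0209 0.0741 1.3791]  S=[1.1483 -0.1155 -0.3478; -0.1155 0.9280 -0.2095; -0.3478 -0.2095 2.0075]  K=[0.6375 0.1555 0.0769; -0.1216 0.6541 0.1235; 0.0342 -0.1447 0.6801]  nu=[-1.6191, 3.8799, 2.3251]  x^+=[-0.8615, 1.8715, 1.4620]  P^+=[0.2328 -0.0007 0.0733; -0.0007 0.1858 0.0648; 0.0733 0.0648 0.4036]
step 2: x^-=[-1.0001, 1.8407, 1.4716]  P^-=[0.5596 -0.0159 0.0572; -0.0159 0.4808 0.1060; 0.0572 0.1060 0.6177]  S=[0.9762 -0.0874 -0.1907; -0.0874 0.7245 0.0083; -0.1907 0.0083 1.2341]  K=[0.5970 0.1679 0.0590; -0.1020 0.6081 0.1110; 0.0375 -0.0625 0.5083]  nu=[2.7736, 2.2220, -3.7141]  x^+=[0.8099, 2.4964, -0.4511]  P^+=[0.2177 0.0028 0.0609; 0.0028 0.1712 0.0585; 0.0609 0.0585 0.3020]
step 3: x^-=[0.0260, 2.4085, -0.9027]  P^-=[0.5467 -0.0151 0.0405; -0.0151 0.4639 0.0819; 0.0405 0.0819 0.4943]  S=[0.9618 -0.0821 -0.1813; -0.0821 0.7132 0.0117; -0.1813 0.0117 1.1105]  K=[0.5908 0.1693 0.0459; -0.1013 0.6035 0.0991; 0.0300 -0.0591 0.4525]  nu=[3.6692, -4.3379, 2.4022]  x^+=[1.5698, -0.3430, 0.5507]  P^+=[0.2143 0.0016 0.0529; 0.0016 0.1683 0.0515; 0.0529 0.0515 0.2688]
step 4: x^-=[1.3419, 0.0114, 0.5201]  P^-=[0.5441 -0.0173 0.0331; -0.0173 0.4578 0.0683; 0.0331 0.0683 0.4561]  S=[0.9602 -0.0813 -0.1794; -0.0813 0.7114 0.0065; -0.1794 0.0065 1.0718]  K=[0.5894 0.1683 0.0404; -0.1021 0.6017 0.0928; 0.0267 -0.0632 0.4322]  nu=[0.5391, 2.0323, -4.0632]  x^+=[1.8375, 0.8022, -1.3499]  P^+=[0.2132 0.0007 0.0496; 0.0007 0.1670 0.0477; 0.0496 0.0477 0.2566]

K[2,0] = 0.0267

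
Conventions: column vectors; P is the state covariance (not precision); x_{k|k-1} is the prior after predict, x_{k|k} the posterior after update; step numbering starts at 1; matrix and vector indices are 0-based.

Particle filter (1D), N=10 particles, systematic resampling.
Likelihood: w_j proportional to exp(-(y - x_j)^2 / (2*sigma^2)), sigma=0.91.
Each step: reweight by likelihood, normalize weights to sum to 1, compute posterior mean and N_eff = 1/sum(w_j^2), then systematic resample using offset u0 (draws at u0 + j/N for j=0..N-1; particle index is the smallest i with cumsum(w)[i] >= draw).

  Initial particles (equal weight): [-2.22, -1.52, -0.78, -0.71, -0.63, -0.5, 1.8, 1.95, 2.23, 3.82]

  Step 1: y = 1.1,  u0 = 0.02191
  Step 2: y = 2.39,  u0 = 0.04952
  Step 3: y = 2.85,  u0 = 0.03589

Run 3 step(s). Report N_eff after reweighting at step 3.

step 1: w=[0.0005, 0.0063, 0.0471, 0.0550, 0.0652, 0.0847, 0.2957, 0.2570, 0.1839, 0.0046]  mean=1.2910  Neff=4.9009  idx=[2, 4, 5, 6, 6, 6, 7, 7, 8, 8]
step 2: w=[0.0004, 0.0007, 0.0010, 0.1309, 0.1309, 0.1309, 0.1437, 0.1437, 0.1590, 0.1590]  mean=1.9749  Neff=6.9822  idx=[3, 4, 4, 5, 6, 7, 7, 8, 9, 9]
step 3: w=[0.0819, 0.0819, 0.0819, 0.0819, 0.0977, 0.0977, 0.0977, 0.1264, 0.1264, 0.1264]  mean=2.0070  Neff=9.6702  idx=[0, 1, 2, 4, 5, 6, 7, 7, 8, 9]

N_eff = 9.6702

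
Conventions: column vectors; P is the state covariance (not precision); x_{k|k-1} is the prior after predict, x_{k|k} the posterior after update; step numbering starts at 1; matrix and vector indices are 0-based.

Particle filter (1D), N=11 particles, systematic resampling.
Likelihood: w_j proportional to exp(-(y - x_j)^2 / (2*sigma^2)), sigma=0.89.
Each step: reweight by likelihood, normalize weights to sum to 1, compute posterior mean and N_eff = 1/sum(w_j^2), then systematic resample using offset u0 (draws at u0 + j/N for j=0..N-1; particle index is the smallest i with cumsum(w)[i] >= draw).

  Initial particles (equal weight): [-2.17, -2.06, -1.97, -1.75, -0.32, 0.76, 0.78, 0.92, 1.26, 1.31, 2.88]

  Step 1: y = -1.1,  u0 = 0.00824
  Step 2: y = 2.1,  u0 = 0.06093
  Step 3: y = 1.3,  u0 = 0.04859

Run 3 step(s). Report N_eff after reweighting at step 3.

step 1: w=[0.1402, 0.1614, 0.1791, 0.2212, 0.1967, 0.0325, 0.0310, 0.0220, 0.0086, 0.0074, 0.0000]  mean=-1.3498  Neff=5.9524  idx=[0, 0, 1, 1, 2, 2, 3, 3, 4, 4, 5]
step 2: w=[0.0000, 0.0000, 0.0000, 0.0000, 0.0001, 0.0001, 0.0002, 0.0002, 0.0667, 0.0667, 0.8658]  mean=0.6139  Neff=1.3183  idx=[8, 10, 10, 10, 10, 10, 10, 10, 10, 10, 10]
step 3: w=[0.0224, 0.0978, 0.0978, 0.0978, 0.0978, 0.0978, 0.0978, 0.0978, 0.0978, 0.0978, 0.0978]  mean=0.7358  Neff=10.4092  idx=[1, 2, 3, 4, 4, 5, 6, 7, 8, 9, 10]

N_eff = 10.4092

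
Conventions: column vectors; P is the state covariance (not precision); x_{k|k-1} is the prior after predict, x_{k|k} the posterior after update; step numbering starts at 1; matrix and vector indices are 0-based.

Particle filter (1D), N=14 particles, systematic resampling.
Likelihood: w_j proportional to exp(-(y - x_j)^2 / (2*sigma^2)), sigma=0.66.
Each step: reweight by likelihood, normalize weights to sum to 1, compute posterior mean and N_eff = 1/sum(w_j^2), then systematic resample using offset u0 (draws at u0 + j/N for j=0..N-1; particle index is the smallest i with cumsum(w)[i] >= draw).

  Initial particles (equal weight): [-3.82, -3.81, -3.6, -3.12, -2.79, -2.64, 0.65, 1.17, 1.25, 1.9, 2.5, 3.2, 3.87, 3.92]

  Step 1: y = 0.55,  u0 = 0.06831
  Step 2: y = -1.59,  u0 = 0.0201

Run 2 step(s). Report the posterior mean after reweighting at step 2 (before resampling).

step 1: w=[0.0000, 0.0000, 0.0000, 0.0000, 0.0000, 0.0000, 0.4228, 0.2751, 0.2437, 0.0528, 0.0054, 0.0001, 0.0000, 0.0000]  mean=1.0157  Neff=3.1580  idx=[6, 6, 6, 6, 6, 7, 7, 7, 7, 8, 8, 8, 8, 10]
step 2: w=[0.1879, 0.1879, 0.1879, 0.1879, 0.1879, 0.0095, 0.0095, 0.0095, 0.0095, 0.0057, 0.0057, 0.0057, 0.0057, 0.0000]  mean=0.6834  Neff=5.6517  idx=[0, 0, 0, 1, 1, 2, 2, 2, 3, 3, 3, 4, 4, 5]

post_mean = 0.6834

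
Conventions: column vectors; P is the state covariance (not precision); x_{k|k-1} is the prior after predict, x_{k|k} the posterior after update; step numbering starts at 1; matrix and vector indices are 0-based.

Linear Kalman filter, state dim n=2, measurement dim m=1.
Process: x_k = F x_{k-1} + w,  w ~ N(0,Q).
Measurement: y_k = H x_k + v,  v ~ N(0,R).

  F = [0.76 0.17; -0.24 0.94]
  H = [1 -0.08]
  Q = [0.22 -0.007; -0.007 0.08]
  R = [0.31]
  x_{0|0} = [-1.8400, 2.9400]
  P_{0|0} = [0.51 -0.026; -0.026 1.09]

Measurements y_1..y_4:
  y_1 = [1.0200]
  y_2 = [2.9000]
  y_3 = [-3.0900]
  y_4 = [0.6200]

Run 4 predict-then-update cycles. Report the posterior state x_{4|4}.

step 1: x^-=[-0.8986, 3.2052]  P^-=[0.5394 0.0566; 0.0566 1.0842]  S=[0.8472]  K=[0.6313; -0.0355]  nu=[2.1750]  x^+=[0.4744, 3.1279]  P^+=[0.2017 0.0756; 0.0756 1.0832]
step 2: x^-=[0.8923, 2.8264]  P^-=[0.3874 0.1802; 0.1802 1.0146]  S=[0.6750]  K=[0.5525; 0.1468]  nu=[2.2338]  x^+=[2.1265, 3.1543]  P^+=[0.1813 0.1255; 0.1255 1.0000]
step 3: x^-=[2.1524, 2.4547]  P^-=[0.3861 0.2043; 0.2043 0.9174]  S=[0.6692]  K=[0.5524; 0.1956]  nu=[-5.0460]  x^+=[-0.6352, 1.4679]  P^+=[0.1818 0.1320; 0.1320 0.8919]
step 4: x^-=[-0.2332, 1.5323]  P^-=[0.3849 0.1913; 0.1913 0.8190]  S=[0.6695]  K=[0.5520; 0.1878]  nu=[0.9758]  x^+=[0.3054, 1.7155]  P^+=[0.1809 0.1218; 0.1218 0.7954]

x_post = [0.3054, 1.7155]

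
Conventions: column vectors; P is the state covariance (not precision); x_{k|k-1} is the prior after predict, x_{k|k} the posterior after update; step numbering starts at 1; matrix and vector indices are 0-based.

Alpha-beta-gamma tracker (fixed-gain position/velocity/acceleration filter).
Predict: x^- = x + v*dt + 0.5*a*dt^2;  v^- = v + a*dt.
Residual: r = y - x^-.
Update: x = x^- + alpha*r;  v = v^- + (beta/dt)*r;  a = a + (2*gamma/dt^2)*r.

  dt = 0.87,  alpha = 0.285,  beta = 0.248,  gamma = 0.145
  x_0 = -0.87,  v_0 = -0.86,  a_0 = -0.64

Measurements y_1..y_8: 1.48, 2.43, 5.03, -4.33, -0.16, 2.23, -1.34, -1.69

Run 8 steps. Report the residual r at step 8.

resid = 6.8359

step 1: x_pred=-1.8604  r=3.3404  x^+=-0.9084  v^+=-0.4646  a^+=0.6398
step 2: x_pred=-1.0704  r=3.5004  x^+=-0.0728  v^+=1.0899  a^+=1.9810
step 3: x_pred=1.6251  r=3.4049  x^+=2.5955  v^+=3.7840  a^+=3.2856
step 4: x_pred=7.1310  r=-11.4610  x^+=3.8646  v^+=3.3754  a^+=-1.1056
step 5: x_pred=6.3828  r=-6.5428  x^+=4.5181  v^+=0.5484  a^+=-3.6124
step 6: x_pred=3.6281  r=-1.3981  x^+=3.2296  v^+=-2.9929  a^+=-4.1481
step 7: x_pred=-0.9441  r=-0.3959  x^+=-1.0569  v^+=-6.7146  a^+=-4.2998
step 8: x_pred=-8.5259  r=6.8359  x^+=-6.5776  v^+=-8.5068  a^+=-1.6807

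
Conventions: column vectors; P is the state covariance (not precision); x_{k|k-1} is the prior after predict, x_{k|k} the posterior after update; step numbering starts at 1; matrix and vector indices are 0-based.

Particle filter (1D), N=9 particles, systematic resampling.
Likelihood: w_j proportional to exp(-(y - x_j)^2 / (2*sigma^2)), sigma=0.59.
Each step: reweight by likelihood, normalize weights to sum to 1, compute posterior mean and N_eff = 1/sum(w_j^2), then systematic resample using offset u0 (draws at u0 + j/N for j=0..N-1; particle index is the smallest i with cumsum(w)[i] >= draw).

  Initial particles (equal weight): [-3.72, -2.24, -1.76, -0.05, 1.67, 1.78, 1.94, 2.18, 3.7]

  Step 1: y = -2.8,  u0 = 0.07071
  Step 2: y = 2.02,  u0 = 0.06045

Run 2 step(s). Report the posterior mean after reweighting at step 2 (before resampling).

step 1: w=[0.2589, 0.5565, 0.1847, 0.0000, 0.0000, 0.0000, 0.0000, 0.0000, 0.0000]  mean=-2.5345  Neff=2.4345  idx=[0, 0, 1, 1, 1, 1, 1, 2, 2]
step 2: w=[0.0000, 0.0000, 0.0019, 0.0019, 0.0019, 0.0019, 0.0019, 0.4952, 0.4952]  mean=-1.7647  Neff=2.0393  idx=[7, 7, 7, 7, 8, 8, 8, 8, 8]

post_mean = -1.7647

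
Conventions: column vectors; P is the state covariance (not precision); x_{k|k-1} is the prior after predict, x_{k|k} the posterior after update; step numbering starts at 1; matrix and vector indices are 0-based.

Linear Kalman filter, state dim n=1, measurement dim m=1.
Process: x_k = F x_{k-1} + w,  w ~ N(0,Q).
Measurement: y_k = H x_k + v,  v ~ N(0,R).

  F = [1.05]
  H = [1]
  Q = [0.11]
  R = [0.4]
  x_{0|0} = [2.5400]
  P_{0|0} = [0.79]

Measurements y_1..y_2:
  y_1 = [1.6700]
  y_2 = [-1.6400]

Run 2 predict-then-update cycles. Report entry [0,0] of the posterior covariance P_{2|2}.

P_post[0,0] = 0.2057

step 1: x^-=[2.6670]  P^-=[0.9810]  S=[1.3810]  K=[0.7103]  nu=[-0.9970]  x^+=[1.9588]  P^+=[0.2841]
step 2: x^-=[2.0567]  P^-=[0.4233]  S=[0.8233]  K=[0.5141]  nu=[-3.6967]  x^+=[0.1561]  P^+=[0.2057]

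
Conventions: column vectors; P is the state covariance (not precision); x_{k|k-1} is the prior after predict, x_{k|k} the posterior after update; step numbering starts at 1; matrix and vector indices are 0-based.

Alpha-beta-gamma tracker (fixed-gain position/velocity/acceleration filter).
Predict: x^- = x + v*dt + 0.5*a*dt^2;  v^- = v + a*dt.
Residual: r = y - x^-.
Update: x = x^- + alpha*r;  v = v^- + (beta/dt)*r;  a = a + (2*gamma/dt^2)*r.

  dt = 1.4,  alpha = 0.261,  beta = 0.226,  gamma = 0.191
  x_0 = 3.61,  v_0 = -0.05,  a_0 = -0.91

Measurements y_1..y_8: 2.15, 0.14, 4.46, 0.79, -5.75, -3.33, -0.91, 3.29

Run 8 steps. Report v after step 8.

v_post = 1.1537

step 1: x_pred=2.6482  r=-0.4982  x^+=2.5182  v^+=-1.4044  a^+=-1.0071
step 2: x_pred=-0.4350  r=0.5750  x^+=-0.2849  v^+=-2.7215  a^+=-0.8950
step 3: x_pred=-4.9722  r=9.4322  x^+=-2.5104  v^+=-2.4520  a^+=0.9433
step 4: x_pred=-5.0187  r=5.8087  x^+=-3.5027  v^+=-0.1937  a^+=2.0754
step 5: x_pred=-1.7399  r=-4.0101  x^+=-2.7865  v^+=2.0645  a^+=1.2938
step 6: x_pred=1.3718  r=-4.7018  x^+=0.1446  v^+=3.1169  a^+=0.3775
step 7: x_pred=4.8782  r=-5.7882  x^+=3.3675  v^+=2.7110  a^+=-0.7506
step 8: x_pred=6.4272  r=-3.1372  x^+=5.6084  v^+=1.1537  a^+=-1.3621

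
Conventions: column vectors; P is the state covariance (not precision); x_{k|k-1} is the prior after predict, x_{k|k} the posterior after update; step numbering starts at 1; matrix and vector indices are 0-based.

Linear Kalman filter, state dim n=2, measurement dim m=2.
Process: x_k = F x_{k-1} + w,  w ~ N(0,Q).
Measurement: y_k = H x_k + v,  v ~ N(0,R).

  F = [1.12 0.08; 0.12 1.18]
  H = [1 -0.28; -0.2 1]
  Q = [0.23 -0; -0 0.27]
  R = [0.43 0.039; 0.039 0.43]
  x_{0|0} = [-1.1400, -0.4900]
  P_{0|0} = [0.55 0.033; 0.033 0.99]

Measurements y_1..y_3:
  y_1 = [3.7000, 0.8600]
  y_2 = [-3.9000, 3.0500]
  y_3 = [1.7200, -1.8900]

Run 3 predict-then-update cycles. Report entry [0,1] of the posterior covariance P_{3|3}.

step 1: x^-=[-1.3160, -0.7150]  P^-=[0.9322 0.2113; 0.2113 1.6657]  S=[1.3744 -0.3907; -0.3907 2.0485]  K=[0.6752 0.1409; 0.0420 0.8005]  nu=[4.8158, 1.3118]  x^+=[2.1207, 0.5372]  P^+=[0.3392 0.1548; 0.1548 0.3768]
step 2: x^-=[2.4181, 0.8883]  P^-=[0.6856 0.2872; 0.2872 0.8434]  S=[1.0209 -0.0310; -0.0310 1.1859]  K=[0.5971 0.1421; 0.0702 0.6646]  nu=[-6.0694, 2.6453]  x^+=[-0.8300, 2.2204]  P^+=[0.3029 0.1450; 0.1450 0.3175]
step 3: x^-=[-0.7520, 2.5204]  P^-=[0.6380 0.2637; 0.2637 0.7575]  S=[0.9797 -0.0222; -0.0222 1.1075]  K=[0.5789 0.1345; 0.0671 0.6377]  nu=[3.1777, -4.5608]  x^+=[0.4741, -0.1746]  P^+=[0.2931 0.1390; 0.1390 0.3046]

P_post[0,1] = 0.1390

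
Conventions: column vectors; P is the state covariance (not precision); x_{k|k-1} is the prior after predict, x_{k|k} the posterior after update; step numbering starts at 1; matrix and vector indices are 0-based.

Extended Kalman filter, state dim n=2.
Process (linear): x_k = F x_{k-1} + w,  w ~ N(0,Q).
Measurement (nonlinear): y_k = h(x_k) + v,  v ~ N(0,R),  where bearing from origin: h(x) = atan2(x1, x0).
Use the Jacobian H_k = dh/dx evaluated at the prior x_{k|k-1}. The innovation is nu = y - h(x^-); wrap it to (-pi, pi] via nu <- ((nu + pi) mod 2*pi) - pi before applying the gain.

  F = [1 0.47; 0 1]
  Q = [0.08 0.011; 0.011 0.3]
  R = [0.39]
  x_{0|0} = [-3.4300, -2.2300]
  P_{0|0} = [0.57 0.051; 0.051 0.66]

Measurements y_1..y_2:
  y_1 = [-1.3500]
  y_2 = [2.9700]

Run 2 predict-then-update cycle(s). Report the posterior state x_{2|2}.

step 1: x^-=[-4.4781, -2.2300]  P^-=[0.8437 0.3722; 0.3722 0.9600]  H_jac=[0.0891 -0.1789]  S=[0.4156]  K=[0.0207; -0.3336]  nu=[1.3296]  x^+=[-4.4506, -2.6735]  P^+=[0.8436 0.3751; 0.3751 0.9138]
step 2: x^-=[-5.7072, -2.6735]  P^-=[1.4780 0.8155; 0.8155 1.2138]  H_jac=[0.0673 -0.1437]  S=[0.4060]  K=[-0.0436; -0.2944]  nu=[-0.6097]  x^+=[-5.6806, -2.4940]  P^+=[1.4772 0.8103; 0.8103 1.1786]

x_post = [-5.6806, -2.4940]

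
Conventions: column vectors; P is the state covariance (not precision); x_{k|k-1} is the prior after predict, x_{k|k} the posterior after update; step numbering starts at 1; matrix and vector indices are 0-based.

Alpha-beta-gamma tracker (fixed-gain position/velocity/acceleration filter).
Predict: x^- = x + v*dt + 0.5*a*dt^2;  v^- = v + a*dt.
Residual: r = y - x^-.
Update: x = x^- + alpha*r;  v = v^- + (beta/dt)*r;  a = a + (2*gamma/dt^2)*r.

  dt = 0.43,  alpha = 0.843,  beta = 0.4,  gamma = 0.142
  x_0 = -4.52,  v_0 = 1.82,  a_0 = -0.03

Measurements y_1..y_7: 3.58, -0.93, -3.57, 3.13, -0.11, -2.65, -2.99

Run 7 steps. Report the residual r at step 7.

step 1: x_pred=-3.7402  r=7.3202  x^+=2.4307  v^+=8.6166  a^+=11.2135
step 2: x_pred=7.1725  r=-8.1025  x^+=0.3421  v^+=5.9011  a^+=-1.2317
step 3: x_pred=2.7657  r=-6.3357  x^+=-2.5753  v^+=-0.5222  a^+=-10.9631
step 4: x_pred=-3.8134  r=6.9434  x^+=2.0399  v^+=1.2226  a^+=-0.2984
step 5: x_pred=2.5380  r=-2.6480  x^+=0.3057  v^+=-1.3690  a^+=-4.3656
step 6: x_pred=-0.6865  r=-1.9635  x^+=-2.3417  v^+=-5.0727  a^+=-7.3815
step 7: x_pred=-5.2054  r=2.2154  x^+=-3.3378  v^+=-6.1859  a^+=-3.9787

resid = 2.2154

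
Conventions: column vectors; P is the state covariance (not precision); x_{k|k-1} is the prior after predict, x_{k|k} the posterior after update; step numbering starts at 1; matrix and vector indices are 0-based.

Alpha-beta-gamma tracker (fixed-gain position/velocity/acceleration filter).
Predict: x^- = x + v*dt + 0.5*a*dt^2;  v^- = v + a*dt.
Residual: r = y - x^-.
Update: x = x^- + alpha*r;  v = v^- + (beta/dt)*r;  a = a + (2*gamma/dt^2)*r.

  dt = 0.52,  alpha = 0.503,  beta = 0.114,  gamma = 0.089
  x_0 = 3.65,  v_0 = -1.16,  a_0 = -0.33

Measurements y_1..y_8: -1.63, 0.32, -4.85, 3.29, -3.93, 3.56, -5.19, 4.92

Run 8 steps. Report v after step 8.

step 1: x_pred=3.0022  r=-4.6322  x^+=0.6722  v^+=-2.3471  a^+=-3.3793
step 2: x_pred=-1.0052  r=1.3252  x^+=-0.3386  v^+=-3.8138  a^+=-2.5069
step 3: x_pred=-2.6607  r=-2.1893  x^+=-3.7619  v^+=-5.5974  a^+=-3.9481
step 4: x_pred=-7.2064  r=10.4964  x^+=-1.9267  v^+=-5.3493  a^+=2.9615
step 5: x_pred=-4.3079  r=0.3779  x^+=-4.1178  v^+=-3.7264  a^+=3.2103
step 6: x_pred=-5.6215  r=9.1815  x^+=-1.0032  v^+=-0.0442  a^+=9.2543
step 7: x_pred=0.2250  r=-5.4150  x^+=-2.4988  v^+=3.5809  a^+=5.6898
step 8: x_pred=0.1326  r=4.7874  x^+=2.5406  v^+=7.5891  a^+=8.8413

v_post = 7.5891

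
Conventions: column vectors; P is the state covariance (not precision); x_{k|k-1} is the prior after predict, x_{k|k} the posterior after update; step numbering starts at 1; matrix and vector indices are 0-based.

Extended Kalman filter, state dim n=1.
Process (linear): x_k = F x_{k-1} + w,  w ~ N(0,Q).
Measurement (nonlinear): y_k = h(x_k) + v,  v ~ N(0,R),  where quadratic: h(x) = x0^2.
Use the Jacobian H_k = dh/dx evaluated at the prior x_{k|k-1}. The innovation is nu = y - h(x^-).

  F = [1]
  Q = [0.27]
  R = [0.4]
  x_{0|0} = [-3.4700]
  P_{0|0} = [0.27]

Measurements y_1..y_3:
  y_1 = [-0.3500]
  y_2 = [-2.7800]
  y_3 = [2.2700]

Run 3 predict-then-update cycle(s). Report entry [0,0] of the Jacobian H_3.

H_jac[0,0] = -0.4520

step 1: x^-=[-3.4700]  P^-=[0.5400]  H_jac=[-6.9400]  S=[26.4083]  K=[-0.1419]  nu=[-12.3909]  x^+=[-1.7116]  P^+=[0.0082]
step 2: x^-=[-1.7116]  P^-=[0.2782]  H_jac=[-3.4232]  S=[3.6598]  K=[-0.2602]  nu=[-5.7096]  x^+=[-0.2260]  P^+=[0.0304]
step 3: x^-=[-0.2260]  P^-=[0.3004]  H_jac=[-0.4520]  S=[0.4614]  K=[-0.2943]  nu=[2.2189]  x^+=[-0.8790]  P^+=[0.2604]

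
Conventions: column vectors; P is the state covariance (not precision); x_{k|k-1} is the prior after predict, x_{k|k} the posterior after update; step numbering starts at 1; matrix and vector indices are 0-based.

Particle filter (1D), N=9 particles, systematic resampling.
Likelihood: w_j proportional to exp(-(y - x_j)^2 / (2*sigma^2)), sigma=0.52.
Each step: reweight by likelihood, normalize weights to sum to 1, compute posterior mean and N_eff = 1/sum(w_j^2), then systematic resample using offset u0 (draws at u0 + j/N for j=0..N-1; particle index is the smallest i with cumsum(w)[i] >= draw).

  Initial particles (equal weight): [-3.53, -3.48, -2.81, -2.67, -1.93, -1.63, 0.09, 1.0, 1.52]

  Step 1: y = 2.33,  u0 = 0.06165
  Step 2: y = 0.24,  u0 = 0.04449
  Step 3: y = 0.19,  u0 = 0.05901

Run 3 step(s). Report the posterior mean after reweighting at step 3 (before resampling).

step 1: w=[0.0000, 0.0000, 0.0000, 0.0000, 0.0000, 0.0000, 0.0003, 0.1132, 0.8865]  mean=1.4607  Neff=1.2521  idx=[7, 8, 8, 8, 8, 8, 8, 8, 8]
step 2: w=[0.4706, 0.0662, 0.0662, 0.0662, 0.0662, 0.0662, 0.0662, 0.0662, 0.0662]  mean=1.2753  Neff=3.8992  idx=[0, 0, 0, 0, 1, 2, 4, 6, 7]
step 3: w=[0.2156, 0.2156, 0.2156, 0.2156, 0.0275, 0.0275, 0.0275, 0.0275, 0.0275]  mean=1.0716  Neff=5.2719  idx=[0, 0, 1, 1, 2, 2, 3, 3, 7]

post_mean = 1.0716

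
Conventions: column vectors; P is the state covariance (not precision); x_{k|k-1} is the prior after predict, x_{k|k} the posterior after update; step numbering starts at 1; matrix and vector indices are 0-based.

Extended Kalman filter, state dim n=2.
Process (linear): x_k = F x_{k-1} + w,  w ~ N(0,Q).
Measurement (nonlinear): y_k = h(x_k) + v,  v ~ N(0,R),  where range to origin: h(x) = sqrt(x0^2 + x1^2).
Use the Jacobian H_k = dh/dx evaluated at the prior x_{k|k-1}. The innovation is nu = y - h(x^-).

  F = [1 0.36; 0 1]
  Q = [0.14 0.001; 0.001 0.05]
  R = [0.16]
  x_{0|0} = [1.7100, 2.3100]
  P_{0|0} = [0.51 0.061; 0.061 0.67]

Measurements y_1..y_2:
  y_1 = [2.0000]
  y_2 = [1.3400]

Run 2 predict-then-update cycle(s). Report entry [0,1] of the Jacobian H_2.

H_jac[0,1] = 0.5654

step 1: x^-=[2.5416, 2.3100]  P^-=[0.7808 0.3032; 0.3032 0.7200]  H_jac=[0.7400 0.6726]  S=[1.2151]  K=[0.6433; 0.5832]  nu=[-1.4345]  x^+=[1.6187, 1.4734]  P^+=[0.2779 -0.1527; -0.1527 0.3067]
step 2: x^-=[2.1492, 1.4734]  P^-=[0.3477 -0.0413; -0.0413 0.3567]  H_jac=[0.8248 0.5654]  S=[0.4721]  K=[0.5580; 0.3552]  nu=[-1.2657]  x^+=[1.4429, 1.0238]  P^+=[0.2007 -0.1348; -0.1348 0.2972]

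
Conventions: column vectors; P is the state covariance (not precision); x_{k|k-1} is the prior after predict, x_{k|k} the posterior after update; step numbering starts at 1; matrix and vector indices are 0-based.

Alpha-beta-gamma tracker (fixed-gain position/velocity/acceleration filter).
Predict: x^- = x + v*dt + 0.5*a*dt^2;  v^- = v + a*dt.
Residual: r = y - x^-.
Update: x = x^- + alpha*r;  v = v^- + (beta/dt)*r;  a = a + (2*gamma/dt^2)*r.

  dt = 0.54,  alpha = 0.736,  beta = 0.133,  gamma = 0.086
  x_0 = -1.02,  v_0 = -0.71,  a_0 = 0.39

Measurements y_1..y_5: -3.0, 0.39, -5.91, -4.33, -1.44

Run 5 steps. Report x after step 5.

x_post = -2.5328

step 1: x_pred=-1.3465  r=-1.6535  x^+=-2.5635  v^+=-0.9066  a^+=-0.5853
step 2: x_pred=-3.1384  r=3.5284  x^+=-0.5415  v^+=-0.3537  a^+=1.4959
step 3: x_pred=-0.5144  r=-5.3956  x^+=-4.4856  v^+=-0.8748  a^+=-1.6867
step 4: x_pred=-5.2039  r=0.8739  x^+=-4.5607  v^+=-1.5704  a^+=-1.1712
step 5: x_pred=-5.5795  r=4.1395  x^+=-2.5328  v^+=-1.1833  a^+=1.2704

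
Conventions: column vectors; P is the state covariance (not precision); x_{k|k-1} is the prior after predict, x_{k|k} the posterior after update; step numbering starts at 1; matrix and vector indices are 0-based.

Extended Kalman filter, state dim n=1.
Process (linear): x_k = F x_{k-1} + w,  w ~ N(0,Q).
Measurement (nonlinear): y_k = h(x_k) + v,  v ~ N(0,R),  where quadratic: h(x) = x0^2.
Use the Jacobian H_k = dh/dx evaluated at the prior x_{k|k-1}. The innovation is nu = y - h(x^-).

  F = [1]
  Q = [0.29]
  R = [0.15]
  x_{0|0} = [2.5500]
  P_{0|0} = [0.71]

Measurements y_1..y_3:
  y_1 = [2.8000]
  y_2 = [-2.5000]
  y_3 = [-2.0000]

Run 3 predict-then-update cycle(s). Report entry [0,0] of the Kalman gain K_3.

step 1: x^-=[2.5500]  P^-=[1.0000]  H_jac=[5.1000]  S=[26.1600]  K=[0.1950]  nu=[-3.7025]  x^+=[1.8282]  P^+=[0.0057]
step 2: x^-=[1.8282]  P^-=[0.2957]  H_jac=[3.6564]  S=[4.1037]  K=[0.2635]  nu=[-5.8423]  x^+=[0.2888]  P^+=[0.0108]
step 3: x^-=[0.2888]  P^-=[0.3008]  H_jac=[0.5775]  S=[0.2503]  K=[0.6940]  nu=[-2.0834]  x^+=[-1.1571]  P^+=[0.1803]

K[0,0] = 0.6940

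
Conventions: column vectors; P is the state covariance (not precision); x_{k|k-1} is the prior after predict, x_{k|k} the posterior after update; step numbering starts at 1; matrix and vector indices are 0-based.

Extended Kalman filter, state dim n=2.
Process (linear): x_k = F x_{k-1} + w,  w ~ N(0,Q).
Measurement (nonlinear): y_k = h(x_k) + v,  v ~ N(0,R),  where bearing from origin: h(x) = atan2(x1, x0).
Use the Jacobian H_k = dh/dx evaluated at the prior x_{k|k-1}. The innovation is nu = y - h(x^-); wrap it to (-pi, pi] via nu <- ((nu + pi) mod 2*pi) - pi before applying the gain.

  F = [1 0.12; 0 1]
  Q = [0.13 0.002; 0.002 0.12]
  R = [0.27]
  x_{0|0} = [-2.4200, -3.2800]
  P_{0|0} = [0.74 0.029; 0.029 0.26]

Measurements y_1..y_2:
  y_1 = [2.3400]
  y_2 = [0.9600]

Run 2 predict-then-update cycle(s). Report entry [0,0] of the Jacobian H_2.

step 1: x^-=[-2.8136, -3.2800]  P^-=[0.8807 0.0622; 0.0622 0.3800]  H_jac=[0.1756 -0.1507]  S=[0.3025]  K=[0.4804; -0.1531]  nu=[-1.6634]  x^+=[-3.6126, -3.0253]  P^+=[0.8109 0.0845; 0.0845 0.3729]
step 2: x^-=[-3.9757, -3.0253]  P^-=[0.9665 0.1312; 0.1312 0.4929]  H_jac=[0.1212 -0.1593]  S=[0.2916]  K=[0.3301; -0.2147]  nu=[-2.8321]  x^+=[-4.9104, -2.4172]  P^+=[0.9348 0.1519; 0.1519 0.4795]

H_jac[0,0] = 0.1212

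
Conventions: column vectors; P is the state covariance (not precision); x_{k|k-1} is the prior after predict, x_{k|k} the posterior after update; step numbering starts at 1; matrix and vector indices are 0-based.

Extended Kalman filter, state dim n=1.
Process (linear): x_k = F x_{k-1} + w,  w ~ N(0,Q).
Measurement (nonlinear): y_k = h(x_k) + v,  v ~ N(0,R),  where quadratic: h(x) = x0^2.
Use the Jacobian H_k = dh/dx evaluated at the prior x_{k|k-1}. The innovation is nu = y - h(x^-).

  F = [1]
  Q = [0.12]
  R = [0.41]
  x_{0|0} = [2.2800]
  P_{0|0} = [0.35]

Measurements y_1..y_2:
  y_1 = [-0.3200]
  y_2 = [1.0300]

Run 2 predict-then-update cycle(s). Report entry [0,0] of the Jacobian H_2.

H_jac[0,0] = 2.2371

step 1: x^-=[2.2800]  P^-=[0.4700]  H_jac=[4.5600]  S=[10.1830]  K=[0.2105]  nu=[-5.5184]  x^+=[1.1186]  P^+=[0.0189]
step 2: x^-=[1.1186]  P^-=[0.1389]  H_jac=[2.2371]  S=[1.1053]  K=[0.2812]  nu=[-0.2212]  x^+=[1.0564]  P^+=[0.0515]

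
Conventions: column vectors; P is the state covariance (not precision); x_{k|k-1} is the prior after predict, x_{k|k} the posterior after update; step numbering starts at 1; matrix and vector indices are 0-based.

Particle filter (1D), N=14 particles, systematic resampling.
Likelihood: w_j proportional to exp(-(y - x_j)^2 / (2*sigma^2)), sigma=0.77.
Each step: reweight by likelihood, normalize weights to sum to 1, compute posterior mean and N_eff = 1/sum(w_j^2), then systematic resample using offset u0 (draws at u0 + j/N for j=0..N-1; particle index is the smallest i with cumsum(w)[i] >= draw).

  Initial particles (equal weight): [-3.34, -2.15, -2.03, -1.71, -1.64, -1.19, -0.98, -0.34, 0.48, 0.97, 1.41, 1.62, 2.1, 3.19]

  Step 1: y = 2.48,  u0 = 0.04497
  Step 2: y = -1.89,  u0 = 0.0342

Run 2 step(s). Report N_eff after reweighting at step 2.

N_eff = 1.6528

step 1: w=[0.0000, 0.0000, 0.0000, 0.0000, 0.0000, 0.0000, 0.0000, 0.0005, 0.0130, 0.0554, 0.1444, 0.2032, 0.3357, 0.2478]  mean=2.0881  Neff=4.1757  idx=[9, 10, 10, 11, 11, 11, 12, 12, 12, 12, 13, 13, 13, 13]
step 2: w=[0.7689, 0.0782, 0.0782, 0.0234, 0.0234, 0.0234, 0.0011, 0.0011, 0.0011, 0.0011, 0.0000, 0.0000, 0.0000, 0.0000]  mean=1.0895  Neff=1.6528  idx=[0, 0, 0, 0, 0, 0, 0, 0, 0, 0, 0, 1, 2, 4]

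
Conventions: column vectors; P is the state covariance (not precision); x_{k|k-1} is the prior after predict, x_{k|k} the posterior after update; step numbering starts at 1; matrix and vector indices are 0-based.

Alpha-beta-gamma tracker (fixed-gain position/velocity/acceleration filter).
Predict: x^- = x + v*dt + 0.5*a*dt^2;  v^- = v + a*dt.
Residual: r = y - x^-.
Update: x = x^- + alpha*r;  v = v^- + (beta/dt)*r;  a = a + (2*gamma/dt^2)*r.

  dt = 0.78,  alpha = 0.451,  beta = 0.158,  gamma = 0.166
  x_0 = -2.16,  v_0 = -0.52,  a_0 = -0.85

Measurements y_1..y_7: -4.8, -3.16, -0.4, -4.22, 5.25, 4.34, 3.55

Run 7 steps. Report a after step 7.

a_post = 0.1330

step 1: x_pred=-2.8242  r=-1.9758  x^+=-3.7153  v^+=-1.5832  a^+=-1.9282
step 2: x_pred=-5.5367  r=2.3767  x^+=-4.4648  v^+=-2.6058  a^+=-0.6312
step 3: x_pred=-6.6894  r=6.2894  x^+=-3.8529  v^+=-1.8241  a^+=2.8008
step 4: x_pred=-4.4237  r=0.2037  x^+=-4.3318  v^+=0.4018  a^+=2.9120
step 5: x_pred=-3.1326  r=8.3826  x^+=0.6480  v^+=4.3711  a^+=7.4863
step 6: x_pred=6.3348  r=-1.9948  x^+=5.4351  v^+=9.8064  a^+=6.3978
step 7: x_pred=15.0303  r=-11.4803  x^+=9.8527  v^+=12.4712  a^+=0.1330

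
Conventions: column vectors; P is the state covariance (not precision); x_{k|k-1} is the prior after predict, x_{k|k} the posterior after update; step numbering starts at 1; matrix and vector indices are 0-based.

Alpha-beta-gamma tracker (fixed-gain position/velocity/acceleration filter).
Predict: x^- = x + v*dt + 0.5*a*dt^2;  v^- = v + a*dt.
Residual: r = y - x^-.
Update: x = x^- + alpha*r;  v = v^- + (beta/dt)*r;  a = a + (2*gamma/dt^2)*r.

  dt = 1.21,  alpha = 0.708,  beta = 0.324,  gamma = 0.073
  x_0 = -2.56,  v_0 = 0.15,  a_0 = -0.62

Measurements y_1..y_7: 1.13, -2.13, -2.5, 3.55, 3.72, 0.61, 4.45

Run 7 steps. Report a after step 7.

a_post = 0.2069

step 1: x_pred=-2.8324  r=3.9624  x^+=-0.0270  v^+=0.4608  a^+=-0.2249
step 2: x_pred=0.3659  r=-2.4959  x^+=-1.4012  v^+=-0.4796  a^+=-0.4738
step 3: x_pred=-2.3284  r=-0.1716  x^+=-2.4499  v^+=-1.0988  a^+=-0.4909
step 4: x_pred=-4.1388  r=7.6888  x^+=1.3049  v^+=0.3660  a^+=0.2758
step 5: x_pred=1.9497  r=1.7703  x^+=3.2031  v^+=1.1738  a^+=0.4524
step 6: x_pred=4.9546  r=-4.3446  x^+=1.8786  v^+=0.5579  a^+=0.0191
step 7: x_pred=2.5677  r=1.8823  x^+=3.9004  v^+=1.0851  a^+=0.2069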